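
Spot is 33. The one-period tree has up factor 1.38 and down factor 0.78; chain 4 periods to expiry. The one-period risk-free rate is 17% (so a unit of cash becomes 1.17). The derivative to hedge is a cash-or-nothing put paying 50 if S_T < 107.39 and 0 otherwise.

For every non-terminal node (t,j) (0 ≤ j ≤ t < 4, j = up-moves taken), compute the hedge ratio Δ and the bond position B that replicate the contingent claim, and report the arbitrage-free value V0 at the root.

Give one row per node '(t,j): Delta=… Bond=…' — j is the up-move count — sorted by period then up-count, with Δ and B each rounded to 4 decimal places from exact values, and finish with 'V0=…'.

(0,0): Delta=-0.4330 Bond=36.2085
(1,0): Delta=0.0000 Bond=31.2185
(1,1): Delta=-0.5648 Bond=48.3653
(2,0): Delta=0.0000 Bond=36.5257
(2,1): Delta=0.0000 Bond=36.5257
(2,2): Delta=-0.7367 Bond=67.3899
(3,0): Delta=0.0000 Bond=42.7350
(3,1): Delta=0.0000 Bond=42.7350
(3,2): Delta=0.0000 Bond=42.7350
(3,3): Delta=-0.9609 Bond=98.2906
V0=21.9195

Since d<R<u, set p* = (R−d)/(u−d) = 0.6500; price each node as the discounted p*-expectation of its children.
Terminal values V(4,·): V(4,0)=50.0000, V(4,1)=50.0000, V(4,2)=50.0000, V(4,3)=50.0000, V(4,4)=0.0000
(3,0): S=15.6602. Δ = (V_up−V_dn)/(S_up−S_dn) = (50.0000−50.0000)/(21.6111−12.2150) = 0.0000. V = [p*·50.0000 + (1−p*)·50.0000]/1.17 = 42.7350. B = V − Δ·S = 42.7350.
(3,1): S=27.7065. Δ = (V_up−V_dn)/(S_up−S_dn) = (50.0000−50.0000)/(38.2350−21.6111) = 0.0000. V = [p*·50.0000 + (1−p*)·50.0000]/1.17 = 42.7350. B = V − Δ·S = 42.7350.
(3,2): S=49.0193. Δ = (V_up−V_dn)/(S_up−S_dn) = (50.0000−50.0000)/(67.6466−38.2350) = 0.0000. V = [p*·50.0000 + (1−p*)·50.0000]/1.17 = 42.7350. B = V − Δ·S = 42.7350.
(3,3): S=86.7264. Δ = (V_up−V_dn)/(S_up−S_dn) = (0.0000−50.0000)/(119.6824−67.6466) = -0.9609. V = [p*·0.0000 + (1−p*)·50.0000]/1.17 = 14.9573. B = V − Δ·S = 98.2906.
(2,0): S=20.0772. Δ = (V_up−V_dn)/(S_up−S_dn) = (42.7350−42.7350)/(27.7065−15.6602) = 0.0000. V = [p*·42.7350 + (1−p*)·42.7350]/1.17 = 36.5257. B = V − Δ·S = 36.5257.
(2,1): S=35.5212. Δ = (V_up−V_dn)/(S_up−S_dn) = (42.7350−42.7350)/(49.0193−27.7065) = 0.0000. V = [p*·42.7350 + (1−p*)·42.7350]/1.17 = 36.5257. B = V − Δ·S = 36.5257.
(2,2): S=62.8452. Δ = (V_up−V_dn)/(S_up−S_dn) = (14.9573−42.7350)/(86.7264−49.0193) = -0.7367. V = [p*·14.9573 + (1−p*)·42.7350]/1.17 = 21.0936. B = V − Δ·S = 67.3899.
(1,0): S=25.7400. Δ = (V_up−V_dn)/(S_up−S_dn) = (36.5257−36.5257)/(35.5212−20.0772) = 0.0000. V = [p*·36.5257 + (1−p*)·36.5257]/1.17 = 31.2185. B = V − Δ·S = 31.2185.
(1,1): S=45.5400. Δ = (V_up−V_dn)/(S_up−S_dn) = (21.0936−36.5257)/(62.8452−35.5212) = -0.5648. V = [p*·21.0936 + (1−p*)·36.5257]/1.17 = 22.6451. B = V − Δ·S = 48.3653.
(0,0): S=33.0000. Δ = (V_up−V_dn)/(S_up−S_dn) = (22.6451−31.2185)/(45.5400−25.7400) = -0.4330. V = [p*·22.6451 + (1−p*)·31.2185]/1.17 = 21.9195. B = V − Δ·S = 36.2085.
The time-0 hedge costs 21.9195, which is the no-arbitrage price.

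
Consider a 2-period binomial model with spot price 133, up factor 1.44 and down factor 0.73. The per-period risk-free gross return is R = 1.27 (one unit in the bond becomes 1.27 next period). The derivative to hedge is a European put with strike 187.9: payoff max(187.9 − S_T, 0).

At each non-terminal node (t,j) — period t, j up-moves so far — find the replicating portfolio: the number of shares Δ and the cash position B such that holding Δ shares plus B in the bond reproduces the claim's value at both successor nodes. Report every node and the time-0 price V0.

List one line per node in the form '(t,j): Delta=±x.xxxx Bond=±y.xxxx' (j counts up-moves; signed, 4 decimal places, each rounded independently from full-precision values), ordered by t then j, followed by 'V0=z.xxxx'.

(0,0): Delta=-0.4426 Bond=73.8868
(1,0): Delta=-1.0000 Bond=147.9528
(1,1): Delta=-0.3537 Bond=76.7996
V0=15.0190

The replicating-portfolio and risk-neutral prices coincide; use p* = (1.27−0.73)/(1.44−0.73) = 0.7606 for the latter.
At expiry t=2: V(2,0)=117.0243, V(2,1)=48.0904, V(2,2)=0.0000
  t=1,j=0: stock 97.0900 → up 139.8096 (V=48.0904), down 70.8757 (V=117.0243). Price 50.8628; hedge Δ=-1.0000, bond B=147.9528.
  t=1,j=1: stock 191.5200 → up 275.7888 (V=0.0000), down 139.8096 (V=48.0904). Price 9.0666; hedge Δ=-0.3537, bond B=76.7996.
  t=0,j=0: stock 133.0000 → up 191.5200 (V=9.0666), down 97.0900 (V=50.8628). Price 15.0190; hedge Δ=-0.4426, bond B=73.8868.
Check: Δ(0,0)·S0 + B(0,0) = 15.0190 = V0.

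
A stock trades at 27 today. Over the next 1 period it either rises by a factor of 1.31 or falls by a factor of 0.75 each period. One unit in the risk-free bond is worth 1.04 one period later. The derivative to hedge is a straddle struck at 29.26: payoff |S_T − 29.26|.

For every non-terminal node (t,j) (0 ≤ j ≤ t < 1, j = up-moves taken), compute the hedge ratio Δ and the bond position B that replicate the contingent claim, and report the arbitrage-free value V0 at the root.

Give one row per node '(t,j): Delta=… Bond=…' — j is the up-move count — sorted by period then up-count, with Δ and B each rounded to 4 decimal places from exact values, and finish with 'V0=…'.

The replicating-portfolio and risk-neutral prices coincide; use p* = (1.04−0.75)/(1.31−0.75) = 0.5179 for the latter.
At expiry t=1: V(1,0)=9.0100, V(1,1)=6.1100
  t=0,j=0: stock 27.0000 → up 35.3700 (V=6.1100), down 20.2500 (V=9.0100). Price 7.2194; hedge Δ=-0.1918, bond B=12.3980.
The time-0 hedge costs 7.2194, which is the no-arbitrage price.

(0,0): Delta=-0.1918 Bond=12.3980
V0=7.2194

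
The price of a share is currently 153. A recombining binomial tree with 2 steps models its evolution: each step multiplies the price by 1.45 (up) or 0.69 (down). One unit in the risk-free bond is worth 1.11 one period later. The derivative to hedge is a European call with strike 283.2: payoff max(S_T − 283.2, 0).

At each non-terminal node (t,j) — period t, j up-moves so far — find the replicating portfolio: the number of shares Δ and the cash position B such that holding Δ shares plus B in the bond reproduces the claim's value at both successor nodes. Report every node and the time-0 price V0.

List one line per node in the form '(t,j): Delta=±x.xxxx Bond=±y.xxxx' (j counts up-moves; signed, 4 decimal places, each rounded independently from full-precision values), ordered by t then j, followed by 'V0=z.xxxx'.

(0,0): Delta=0.1648 Bond=-15.6707
(1,0): Delta=0.0000 Bond=0.0000
(1,1): Delta=0.2282 Bond=-31.4757
V0=9.5387

Risk-neutral probability p* = (R−d)/(u−d) = (1.11−0.69)/(1.45−0.69) = 0.5526.
Terminal values V(2,·): V(2,0)=0.0000, V(2,1)=0.0000, V(2,2)=38.4825
Node (1,0) S=105.5700: V=(p*·0.0000+(1−p*)·0.0000)/1.11=0.0000; Δ=(0.0000−0.0000)/(153.0765−72.8433)=0.0000; B=V−Δ·S=0.0000
Node (1,1) S=221.8500: V=(p*·38.4825+(1−p*)·0.0000)/1.11=19.1591; Δ=(38.4825−0.0000)/(321.6825−153.0765)=0.2282; B=V−Δ·S=-31.4757
Node (0,0) S=153.0000: V=(p*·19.1591+(1−p*)·0.0000)/1.11=9.5387; Δ=(19.1591−0.0000)/(221.8500−105.5700)=0.1648; B=V−Δ·S=-15.6707
Check: Δ(0,0)·S0 + B(0,0) = 9.5387 = V0.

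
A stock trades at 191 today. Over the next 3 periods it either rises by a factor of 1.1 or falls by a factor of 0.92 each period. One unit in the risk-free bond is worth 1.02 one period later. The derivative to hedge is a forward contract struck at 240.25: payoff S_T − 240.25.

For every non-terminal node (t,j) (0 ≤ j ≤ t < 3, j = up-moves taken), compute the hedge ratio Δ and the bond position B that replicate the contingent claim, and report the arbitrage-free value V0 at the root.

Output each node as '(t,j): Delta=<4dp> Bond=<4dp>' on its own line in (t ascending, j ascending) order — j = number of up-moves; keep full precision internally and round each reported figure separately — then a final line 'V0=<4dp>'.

Under the risk-neutral measure, an up-move has probability p* = (R−d)/(u−d) = 0.5556 and values discount at R = 1.02.
Terminal payoffs: V(3,0)=-91.5206, V(3,1)=-62.4214, V(3,2)=-27.6288, V(3,3)=13.9710
(2,0): S=161.6624. Δ = (V_up−V_dn)/(S_up−S_dn) = (-62.4214−-91.5206)/(177.8286−148.7294) = 1.0000. V = [p*·-62.4214 + (1−p*)·-91.5206]/1.02 = -73.8768. B = V − Δ·S = -235.5392.
(2,1): S=193.2920. Δ = (V_up−V_dn)/(S_up−S_dn) = (-27.6288−-62.4214)/(212.6212−177.8286) = 1.0000. V = [p*·-27.6288 + (1−p*)·-62.4214]/1.02 = -42.2472. B = V − Δ·S = -235.5392.
(2,2): S=231.1100. Δ = (V_up−V_dn)/(S_up−S_dn) = (13.9710−-27.6288)/(254.2210−212.6212) = 1.0000. V = [p*·13.9710 + (1−p*)·-27.6288]/1.02 = -4.4292. B = V − Δ·S = -235.5392.
(1,0): S=175.7200. Δ = (V_up−V_dn)/(S_up−S_dn) = (-42.2472−-73.8768)/(193.2920−161.6624) = 1.0000. V = [p*·-42.2472 + (1−p*)·-73.8768]/1.02 = -55.2008. B = V − Δ·S = -230.9208.
(1,1): S=210.1000. Δ = (V_up−V_dn)/(S_up−S_dn) = (-4.4292−-42.2472)/(231.1100−193.2920) = 1.0000. V = [p*·-4.4292 + (1−p*)·-42.2472]/1.02 = -20.8208. B = V − Δ·S = -230.9208.
(0,0): S=191.0000. Δ = (V_up−V_dn)/(S_up−S_dn) = (-20.8208−-55.2008)/(210.1000−175.7200) = 1.0000. V = [p*·-20.8208 + (1−p*)·-55.2008]/1.02 = -35.3929. B = V − Δ·S = -226.3929.
Self-financing check: at every node Δ·S+B equals the discounted successor values.

(0,0): Delta=1.0000 Bond=-226.3929
(1,0): Delta=1.0000 Bond=-230.9208
(1,1): Delta=1.0000 Bond=-230.9208
(2,0): Delta=1.0000 Bond=-235.5392
(2,1): Delta=1.0000 Bond=-235.5392
(2,2): Delta=1.0000 Bond=-235.5392
V0=-35.3929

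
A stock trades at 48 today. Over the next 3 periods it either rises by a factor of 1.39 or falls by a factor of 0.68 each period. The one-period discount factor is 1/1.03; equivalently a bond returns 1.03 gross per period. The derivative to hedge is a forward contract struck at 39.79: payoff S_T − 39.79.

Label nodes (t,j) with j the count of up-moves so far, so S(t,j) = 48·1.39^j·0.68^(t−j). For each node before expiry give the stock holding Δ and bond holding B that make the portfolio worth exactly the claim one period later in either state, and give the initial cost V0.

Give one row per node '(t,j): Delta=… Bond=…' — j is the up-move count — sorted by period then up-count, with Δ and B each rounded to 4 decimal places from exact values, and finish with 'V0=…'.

(0,0): Delta=1.0000 Bond=-36.4135
(1,0): Delta=1.0000 Bond=-37.5059
(1,1): Delta=1.0000 Bond=-37.5059
(2,0): Delta=1.0000 Bond=-38.6311
(2,1): Delta=1.0000 Bond=-38.6311
(2,2): Delta=1.0000 Bond=-38.6311
V0=11.5865

No-arbitrage ⇒ martingale measure with p* = (R−d)/(u−d) = 0.4930.
At expiry t=3: V(3,0)=-24.6973, V(3,1)=-8.9387, V(3,2)=23.2737, V(3,3)=89.1197
  t=2,j=0: stock 22.1952 → up 30.8513 (V=-8.9387), down 15.0927 (V=-24.6973). Price -16.4359; hedge Δ=1.0000, bond B=-38.6311.
  t=2,j=1: stock 45.3696 → up 63.0637 (V=23.2737), down 30.8513 (V=-8.9387). Price 6.7385; hedge Δ=1.0000, bond B=-38.6311.
  t=2,j=2: stock 92.7408 → up 128.9097 (V=89.1197), down 63.0637 (V=23.2737). Price 54.1097; hedge Δ=1.0000, bond B=-38.6311.
  t=1,j=0: stock 32.6400 → up 45.3696 (V=6.7385), down 22.1952 (V=-16.4359). Price -4.8659; hedge Δ=1.0000, bond B=-37.5059.
  t=1,j=1: stock 66.7200 → up 92.7408 (V=54.1097), down 45.3696 (V=6.7385). Price 29.2141; hedge Δ=1.0000, bond B=-37.5059.
  t=0,j=0: stock 48.0000 → up 66.7200 (V=29.2141), down 32.6400 (V=-4.8659). Price 11.5865; hedge Δ=1.0000, bond B=-36.4135.
Each (Δ,B) replicates both successor values, so the strategy is self-financing and V0 is arbitrage-free.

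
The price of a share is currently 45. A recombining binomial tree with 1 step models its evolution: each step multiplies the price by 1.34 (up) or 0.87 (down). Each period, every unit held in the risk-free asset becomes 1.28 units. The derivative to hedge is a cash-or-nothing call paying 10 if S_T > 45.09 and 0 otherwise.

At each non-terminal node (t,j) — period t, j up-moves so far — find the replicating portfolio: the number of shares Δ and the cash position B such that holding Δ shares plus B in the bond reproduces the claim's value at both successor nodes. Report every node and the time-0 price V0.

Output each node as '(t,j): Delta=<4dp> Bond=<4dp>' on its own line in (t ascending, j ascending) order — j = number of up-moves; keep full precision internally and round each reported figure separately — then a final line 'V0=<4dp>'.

Since d<R<u, set p* = (R−d)/(u−d) = 0.8723; price each node as the discounted p*-expectation of its children.
Terminal payoffs: V(1,0)=0.0000, V(1,1)=10.0000
Node (0,0) S=45.0000: V=(p*·10.0000+(1−p*)·0.0000)/1.28=6.8152; Δ=(10.0000−0.0000)/(60.3000−39.1500)=0.4728; B=V−Δ·S=-14.4614
Root portfolio cost Δ·45+B reproduces V0=6.8152.

(0,0): Delta=0.4728 Bond=-14.4614
V0=6.8152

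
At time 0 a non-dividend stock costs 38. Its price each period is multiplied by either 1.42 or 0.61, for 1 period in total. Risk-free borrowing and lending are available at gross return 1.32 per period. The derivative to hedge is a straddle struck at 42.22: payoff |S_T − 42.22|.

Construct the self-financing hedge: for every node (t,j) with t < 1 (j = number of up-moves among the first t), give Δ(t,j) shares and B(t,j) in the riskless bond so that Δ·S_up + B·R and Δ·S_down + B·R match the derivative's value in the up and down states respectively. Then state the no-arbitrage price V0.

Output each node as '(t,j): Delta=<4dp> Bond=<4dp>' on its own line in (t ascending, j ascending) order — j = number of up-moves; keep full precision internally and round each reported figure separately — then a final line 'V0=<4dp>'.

(0,0): Delta=-0.2372 Bond=18.5890
V0=9.5767

Since d<R<u, set p* = (R−d)/(u−d) = 0.8765; price each node as the discounted p*-expectation of its children.
Terminal payoffs: V(1,0)=19.0400, V(1,1)=11.7400
  t=0,j=0: stock 38.0000 → up 53.9600 (V=11.7400), down 23.1800 (V=19.0400). Price 9.5767; hedge Δ=-0.2372, bond B=18.5890.
Root portfolio cost Δ·38+B reproduces V0=9.5767.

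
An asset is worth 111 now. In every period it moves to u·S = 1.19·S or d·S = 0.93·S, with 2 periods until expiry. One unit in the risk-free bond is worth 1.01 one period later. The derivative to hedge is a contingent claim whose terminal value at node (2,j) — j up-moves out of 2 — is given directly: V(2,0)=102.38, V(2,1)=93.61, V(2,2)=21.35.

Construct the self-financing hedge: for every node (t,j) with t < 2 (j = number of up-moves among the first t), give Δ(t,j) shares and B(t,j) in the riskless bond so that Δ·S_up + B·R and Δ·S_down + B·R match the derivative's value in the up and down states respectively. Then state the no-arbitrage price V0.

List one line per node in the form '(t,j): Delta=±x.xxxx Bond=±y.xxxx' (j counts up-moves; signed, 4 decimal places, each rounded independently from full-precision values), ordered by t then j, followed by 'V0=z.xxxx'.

Risk-neutral probability p* = (R−d)/(u−d) = (1.01−0.93)/(1.19−0.93) = 0.3077.
Terminal values V(2,·): V(2,0)=102.3800, V(2,1)=93.6100, V(2,2)=21.3500
Node (1,0) S=103.2300: V=(p*·93.6100+(1−p*)·102.3800)/1.01=98.6946; Δ=(93.6100−102.3800)/(122.8437−96.0039)=-0.3268; B=V−Δ·S=132.4254
Node (1,1) S=132.0900: V=(p*·21.3500+(1−p*)·93.6100)/1.01=70.6695; Δ=(21.3500−93.6100)/(157.1871−122.8437)=-2.1040; B=V−Δ·S=348.5925
Node (0,0) S=111.0000: V=(p*·70.6695+(1−p*)·98.6946)/1.01=89.1797; Δ=(70.6695−98.6946)/(132.0900−103.2300)=-0.9711; B=V−Δ·S=196.9687
Self-financing check: at every node Δ·S+B equals the discounted successor values.

(0,0): Delta=-0.9711 Bond=196.9687
(1,0): Delta=-0.3268 Bond=132.4254
(1,1): Delta=-2.1040 Bond=348.5925
V0=89.1797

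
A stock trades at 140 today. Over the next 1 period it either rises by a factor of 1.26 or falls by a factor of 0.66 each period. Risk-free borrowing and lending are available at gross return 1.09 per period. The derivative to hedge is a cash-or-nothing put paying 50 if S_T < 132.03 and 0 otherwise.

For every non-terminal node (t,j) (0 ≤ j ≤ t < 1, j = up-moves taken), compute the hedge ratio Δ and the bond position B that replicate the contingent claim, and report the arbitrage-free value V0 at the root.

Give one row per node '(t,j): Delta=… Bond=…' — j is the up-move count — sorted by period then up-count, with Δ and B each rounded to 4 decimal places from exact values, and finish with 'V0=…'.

(0,0): Delta=-0.5952 Bond=96.3303
V0=12.9969

Since d<R<u, set p* = (R−d)/(u−d) = 0.7167; price each node as the discounted p*-expectation of its children.
Payoff layer (t=1): V(1,0)=50.0000, V(1,1)=0.0000
(0,0): S=140.0000. Δ = (V_up−V_dn)/(S_up−S_dn) = (0.0000−50.0000)/(176.4000−92.4000) = -0.5952. V = [p*·0.0000 + (1−p*)·50.0000]/1.09 = 12.9969. B = V − Δ·S = 96.3303.
The time-0 hedge costs 12.9969, which is the no-arbitrage price.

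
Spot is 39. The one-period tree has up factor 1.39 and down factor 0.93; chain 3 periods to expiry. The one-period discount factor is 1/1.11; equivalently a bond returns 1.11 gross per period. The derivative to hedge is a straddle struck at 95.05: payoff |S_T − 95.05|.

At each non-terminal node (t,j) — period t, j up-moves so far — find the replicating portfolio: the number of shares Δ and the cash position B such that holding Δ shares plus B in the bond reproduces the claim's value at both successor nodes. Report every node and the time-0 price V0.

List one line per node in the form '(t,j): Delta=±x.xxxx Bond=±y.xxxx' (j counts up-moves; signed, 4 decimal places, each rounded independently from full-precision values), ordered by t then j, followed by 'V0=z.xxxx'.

(0,0): Delta=-0.8658 Bond=65.1134
(1,0): Delta=-1.0000 Bond=77.1447
(1,1): Delta=-0.7261 Bond=64.7022
(2,0): Delta=-1.0000 Bond=85.6306
(2,1): Delta=-1.0000 Bond=85.6306
(2,2): Delta=-0.4409 Bond=50.3353
V0=31.3487

Under the risk-neutral measure, an up-move has probability p* = (R−d)/(u−d) = 0.3913 and values discount at R = 1.11.
Terminal payoffs: V(3,0)=63.6801, V(3,1)=48.1638, V(3,2)=24.9727, V(3,3)=9.6891
Node (2,0) S=33.7311: V=(p*·48.1638+(1−p*)·63.6801)/1.11=51.8995; Δ=(48.1638−63.6801)/(46.8862−31.3699)=-1.0000; B=V−Δ·S=85.6306
Node (2,1) S=50.4153: V=(p*·24.9727+(1−p*)·48.1638)/1.11=35.2153; Δ=(24.9727−48.1638)/(70.0773−46.8862)=-1.0000; B=V−Δ·S=85.6306
Node (2,2) S=75.3519: V=(p*·9.6891+(1−p*)·24.9727)/1.11=17.1101; Δ=(9.6891−24.9727)/(104.7391−70.0773)=-0.4409; B=V−Δ·S=50.3353
Node (1,0) S=36.2700: V=(p*·35.2153+(1−p*)·51.8995)/1.11=40.8747; Δ=(35.2153−51.8995)/(50.4153−33.7311)=-1.0000; B=V−Δ·S=77.1447
Node (1,1) S=54.2100: V=(p*·17.1101+(1−p*)·35.2153)/1.11=25.3429; Δ=(17.1101−35.2153)/(75.3519−50.4153)=-0.7261; B=V−Δ·S=64.7022
Node (0,0) S=39.0000: V=(p*·25.3429+(1−p*)·40.8747)/1.11=31.3487; Δ=(25.3429−40.8747)/(54.2100−36.2700)=-0.8658; B=V−Δ·S=65.1134
Check: Δ(0,0)·S0 + B(0,0) = 31.3487 = V0.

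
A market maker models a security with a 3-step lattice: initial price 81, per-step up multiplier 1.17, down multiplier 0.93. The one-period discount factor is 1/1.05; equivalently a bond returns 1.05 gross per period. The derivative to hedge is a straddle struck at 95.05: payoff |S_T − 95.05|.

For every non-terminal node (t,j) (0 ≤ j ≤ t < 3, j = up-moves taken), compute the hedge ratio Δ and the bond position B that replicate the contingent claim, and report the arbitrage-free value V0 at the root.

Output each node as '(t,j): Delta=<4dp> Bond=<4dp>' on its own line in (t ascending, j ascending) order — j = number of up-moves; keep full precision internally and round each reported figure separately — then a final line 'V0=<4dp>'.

Since d<R<u, set p* = (R−d)/(u−d) = 0.5000; price each node as the discounted p*-expectation of its children.
Terminal values V(3,·): V(3,0)=29.8971, V(3,1)=13.0834, V(3,2)=8.0692, V(3,3)=34.6807
Node (2,0) S=70.0569: V=(p*·13.0834+(1−p*)·29.8971)/1.05=20.4669; Δ=(13.0834−29.8971)/(81.9666−65.1529)=-1.0000; B=V−Δ·S=90.5238
Node (2,1) S=88.1361: V=(p*·8.0692+(1−p*)·13.0834)/1.05=10.0727; Δ=(8.0692−13.0834)/(103.1192−81.9666)=-0.2370; B=V−Δ·S=30.9652
Node (2,2) S=110.8809: V=(p*·34.6807+(1−p*)·8.0692)/1.05=20.3571; Δ=(34.6807−8.0692)/(129.7307−103.1192)=1.0000; B=V−Δ·S=-90.5238
Node (1,0) S=75.3300: V=(p*·10.0727+(1−p*)·20.4669)/1.05=14.5427; Δ=(10.0727−20.4669)/(88.1361−70.0569)=-0.5749; B=V−Δ·S=57.8519
Node (1,1) S=94.7700: V=(p*·20.3571+(1−p*)·10.0727)/1.05=14.4904; Δ=(20.3571−10.0727)/(110.8809−88.1361)=0.4522; B=V−Δ·S=-28.3613
Node (0,0) S=81.0000: V=(p*·14.4904+(1−p*)·14.5427)/1.05=13.8253; Δ=(14.4904−14.5427)/(94.7700−75.3300)=-0.0027; B=V−Δ·S=14.0432
Root portfolio cost Δ·81+B reproduces V0=13.8253.

(0,0): Delta=-0.0027 Bond=14.0432
(1,0): Delta=-0.5749 Bond=57.8519
(1,1): Delta=0.4522 Bond=-28.3613
(2,0): Delta=-1.0000 Bond=90.5238
(2,1): Delta=-0.2370 Bond=30.9652
(2,2): Delta=1.0000 Bond=-90.5238
V0=13.8253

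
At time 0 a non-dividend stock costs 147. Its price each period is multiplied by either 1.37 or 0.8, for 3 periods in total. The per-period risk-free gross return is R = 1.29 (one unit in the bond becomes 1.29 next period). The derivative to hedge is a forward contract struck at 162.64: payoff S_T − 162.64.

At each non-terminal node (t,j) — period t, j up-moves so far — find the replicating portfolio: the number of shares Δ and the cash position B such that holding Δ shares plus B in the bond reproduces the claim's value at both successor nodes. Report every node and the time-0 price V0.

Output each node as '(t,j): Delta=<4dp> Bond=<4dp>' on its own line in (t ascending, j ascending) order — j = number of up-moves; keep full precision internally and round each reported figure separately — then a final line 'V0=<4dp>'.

Risk-neutral probability p* = (R−d)/(u−d) = (1.29−0.8)/(1.37−0.8) = 0.8596.
At expiry t=3: V(3,0)=-87.3760, V(3,1)=-33.7504, V(3,2)=58.0834, V(3,3)=215.3489
  t=2,j=0: stock 94.0800 → up 128.8896 (V=-33.7504), down 75.2640 (V=-87.3760). Price -31.9975; hedge Δ=1.0000, bond B=-126.0775.
  t=2,j=1: stock 161.1120 → up 220.7234 (V=58.0834), down 128.8896 (V=-33.7504). Price 35.0345; hedge Δ=1.0000, bond B=-126.0775.
  t=2,j=2: stock 275.9043 → up 377.9889 (V=215.3489), down 220.7234 (V=58.0834). Price 149.8268; hedge Δ=1.0000, bond B=-126.0775.
  t=1,j=0: stock 117.6000 → up 161.1120 (V=35.0345), down 94.0800 (V=-31.9975). Price 19.8655; hedge Δ=1.0000, bond B=-97.7345.
  t=1,j=1: stock 201.3900 → up 275.9043 (V=149.8268), down 161.1120 (V=35.0345). Price 103.6555; hedge Δ=1.0000, bond B=-97.7345.
  t=0,j=0: stock 147.0000 → up 201.3900 (V=103.6555), down 117.6000 (V=19.8655). Price 71.2368; hedge Δ=1.0000, bond B=-75.7632.
Check: Δ(0,0)·S0 + B(0,0) = 71.2368 = V0.

(0,0): Delta=1.0000 Bond=-75.7632
(1,0): Delta=1.0000 Bond=-97.7345
(1,1): Delta=1.0000 Bond=-97.7345
(2,0): Delta=1.0000 Bond=-126.0775
(2,1): Delta=1.0000 Bond=-126.0775
(2,2): Delta=1.0000 Bond=-126.0775
V0=71.2368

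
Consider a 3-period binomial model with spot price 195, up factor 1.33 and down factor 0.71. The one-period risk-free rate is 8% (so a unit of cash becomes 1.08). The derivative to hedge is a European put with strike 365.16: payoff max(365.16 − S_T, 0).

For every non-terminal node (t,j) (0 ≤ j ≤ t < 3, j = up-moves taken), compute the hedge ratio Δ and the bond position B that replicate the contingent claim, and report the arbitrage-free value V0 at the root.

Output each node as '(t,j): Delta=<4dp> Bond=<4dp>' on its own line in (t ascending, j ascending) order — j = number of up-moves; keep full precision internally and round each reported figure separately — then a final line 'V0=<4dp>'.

(0,0): Delta=-0.7636 Bond=259.5710
(1,0): Delta=-1.0000 Bond=313.0658
(1,1): Delta=-0.6783 Bond=258.2224
(2,0): Delta=-1.0000 Bond=338.1111
(2,1): Delta=-1.0000 Bond=338.1111
(2,2): Delta=-0.5623 Bond=238.8593
V0=110.6684

No-arbitrage ⇒ martingale measure with p* = (R−d)/(u−d) = 0.5968.
Terminal values V(3,·): V(3,0)=295.3674, V(3,1)=234.4217, V(3,2)=120.2558, V(3,3)=0.0000
(2,0): S=98.2995. Δ = (V_up−V_dn)/(S_up−S_dn) = (234.4217−295.3674)/(130.7383−69.7926) = -1.0000. V = [p*·234.4217 + (1−p*)·295.3674]/1.08 = 239.8116. B = V − Δ·S = 338.1111.
(2,1): S=184.1385. Δ = (V_up−V_dn)/(S_up−S_dn) = (120.2558−234.4217)/(244.9042−130.7383) = -1.0000. V = [p*·120.2558 + (1−p*)·234.4217]/1.08 = 153.9726. B = V − Δ·S = 338.1111.
(2,2): S=344.9355. Δ = (V_up−V_dn)/(S_up−S_dn) = (0.0000−120.2558)/(458.7642−244.9042) = -0.5623. V = [p*·0.0000 + (1−p*)·120.2558]/1.08 = 44.8984. B = V − Δ·S = 238.8593.
(1,0): S=138.4500. Δ = (V_up−V_dn)/(S_up−S_dn) = (153.9726−239.8116)/(184.1385−98.2995) = -1.0000. V = [p*·153.9726 + (1−p*)·239.8116]/1.08 = 174.6158. B = V − Δ·S = 313.0658.
(1,1): S=259.3500. Δ = (V_up−V_dn)/(S_up−S_dn) = (44.8984−153.9726)/(344.9355−184.1385) = -0.6783. V = [p*·44.8984 + (1−p*)·153.9726]/1.08 = 82.2962. B = V − Δ·S = 258.2224.
(0,0): S=195.0000. Δ = (V_up−V_dn)/(S_up−S_dn) = (82.2962−174.6158)/(259.3500−138.4500) = -0.7636. V = [p*·82.2962 + (1−p*)·174.6158]/1.08 = 110.6684. B = V − Δ·S = 259.5710.
Each (Δ,B) replicates both successor values, so the strategy is self-financing and V0 is arbitrage-free.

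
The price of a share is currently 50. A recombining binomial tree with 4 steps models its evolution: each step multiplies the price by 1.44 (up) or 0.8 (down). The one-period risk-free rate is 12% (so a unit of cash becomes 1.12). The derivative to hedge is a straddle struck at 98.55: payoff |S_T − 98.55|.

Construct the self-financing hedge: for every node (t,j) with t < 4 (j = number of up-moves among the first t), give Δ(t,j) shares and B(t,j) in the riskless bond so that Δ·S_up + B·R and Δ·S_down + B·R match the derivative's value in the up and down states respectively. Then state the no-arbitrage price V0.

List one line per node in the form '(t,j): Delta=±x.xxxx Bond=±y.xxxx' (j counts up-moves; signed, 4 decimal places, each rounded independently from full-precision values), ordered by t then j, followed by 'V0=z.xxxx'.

Under the risk-neutral measure, an up-move has probability p* = (R−d)/(u−d) = 0.5000 and values discount at R = 1.12.
Payoff layer (t=4): V(4,0)=78.0700, V(4,1)=61.6860, V(4,2)=32.1948, V(4,3)=20.8894, V(4,4)=116.4408
(3,0): S=25.6000. Δ = (V_up−V_dn)/(S_up−S_dn) = (61.6860−78.0700)/(36.8640−20.4800) = -1.0000. V = [p*·61.6860 + (1−p*)·78.0700]/1.12 = 62.3911. B = V − Δ·S = 87.9911.
(3,1): S=46.0800. Δ = (V_up−V_dn)/(S_up−S_dn) = (32.1948−61.6860)/(66.3552−36.8640) = -1.0000. V = [p*·32.1948 + (1−p*)·61.6860]/1.12 = 41.9111. B = V − Δ·S = 87.9911.
(3,2): S=82.9440. Δ = (V_up−V_dn)/(S_up−S_dn) = (20.8894−32.1948)/(119.4394−66.3552) = -0.2130. V = [p*·20.8894 + (1−p*)·32.1948]/1.12 = 23.6983. B = V − Δ·S = 41.3630.
(3,3): S=149.2992. Δ = (V_up−V_dn)/(S_up−S_dn) = (116.4408−20.8894)/(214.9908−119.4394) = 1.0000. V = [p*·116.4408 + (1−p*)·20.8894]/1.12 = 61.3081. B = V − Δ·S = -87.9911.
(2,0): S=32.0000. Δ = (V_up−V_dn)/(S_up−S_dn) = (41.9111−62.3911)/(46.0800−25.6000) = -1.0000. V = [p*·41.9111 + (1−p*)·62.3911]/1.12 = 46.5635. B = V − Δ·S = 78.5635.
(2,1): S=57.6000. Δ = (V_up−V_dn)/(S_up−S_dn) = (23.6983−41.9111)/(82.9440−46.0800) = -0.4941. V = [p*·23.6983 + (1−p*)·41.9111]/1.12 = 29.2899. B = V − Δ·S = 57.7474.
(2,2): S=103.6800. Δ = (V_up−V_dn)/(S_up−S_dn) = (61.3081−23.6983)/(149.2992−82.9440) = 0.5668. V = [p*·61.3081 + (1−p*)·23.6983]/1.12 = 37.9493. B = V − Δ·S = -20.8161.
(1,0): S=40.0000. Δ = (V_up−V_dn)/(S_up−S_dn) = (29.2899−46.5635)/(57.6000−32.0000) = -0.6747. V = [p*·29.2899 + (1−p*)·46.5635]/1.12 = 33.8631. B = V − Δ·S = 60.8530.
(1,1): S=72.0000. Δ = (V_up−V_dn)/(S_up−S_dn) = (37.9493−29.2899)/(103.6800−57.6000) = 0.1879. V = [p*·37.9493 + (1−p*)·29.2899]/1.12 = 30.0175. B = V − Δ·S = 16.4872.
(0,0): S=50.0000. Δ = (V_up−V_dn)/(S_up−S_dn) = (30.0175−33.8631)/(72.0000−40.0000) = -0.1202. V = [p*·30.0175 + (1−p*)·33.8631]/1.12 = 28.5181. B = V − Δ·S = 34.5269.
Each (Δ,B) replicates both successor values, so the strategy is self-financing and V0 is arbitrage-free.

(0,0): Delta=-0.1202 Bond=34.5269
(1,0): Delta=-0.6747 Bond=60.8530
(1,1): Delta=0.1879 Bond=16.4872
(2,0): Delta=-1.0000 Bond=78.5635
(2,1): Delta=-0.4941 Bond=57.7474
(2,2): Delta=0.5668 Bond=-20.8161
(3,0): Delta=-1.0000 Bond=87.9911
(3,1): Delta=-1.0000 Bond=87.9911
(3,2): Delta=-0.2130 Bond=41.3630
(3,3): Delta=1.0000 Bond=-87.9911
V0=28.5181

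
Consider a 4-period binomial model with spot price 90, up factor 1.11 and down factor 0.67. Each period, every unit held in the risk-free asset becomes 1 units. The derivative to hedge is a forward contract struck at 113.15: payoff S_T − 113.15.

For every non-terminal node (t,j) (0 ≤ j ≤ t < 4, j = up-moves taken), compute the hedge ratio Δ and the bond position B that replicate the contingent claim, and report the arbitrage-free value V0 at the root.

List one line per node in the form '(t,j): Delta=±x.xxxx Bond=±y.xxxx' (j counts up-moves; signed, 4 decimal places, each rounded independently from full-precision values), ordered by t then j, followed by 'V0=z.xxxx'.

Since d<R<u, set p* = (R−d)/(u−d) = 0.7500; price each node as the discounted p*-expectation of its children.
At expiry t=4: V(4,0)=-95.0140, V(4,1)=-83.1038, V(4,2)=-63.3719, V(4,3)=-30.6819, V(4,4)=23.4763
  t=3,j=0: stock 27.0687 → up 30.0462 (V=-83.1038), down 18.1360 (V=-95.0140). Price -86.0813; hedge Δ=1.0000, bond B=-113.1500.
  t=3,j=1: stock 44.8451 → up 49.7781 (V=-63.3719), down 30.0462 (V=-83.1038). Price -68.3049; hedge Δ=1.0000, bond B=-113.1500.
  t=3,j=2: stock 74.2956 → up 82.4681 (V=-30.6819), down 49.7781 (V=-63.3719). Price -38.8544; hedge Δ=1.0000, bond B=-113.1500.
  t=3,j=3: stock 123.0868 → up 136.6263 (V=23.4763), down 82.4681 (V=-30.6819). Price 9.9368; hedge Δ=1.0000, bond B=-113.1500.
  t=2,j=0: stock 40.4010 → up 44.8451 (V=-68.3049), down 27.0687 (V=-86.0813). Price -72.7490; hedge Δ=1.0000, bond B=-113.1500.
  t=2,j=1: stock 66.9330 → up 74.2956 (V=-38.8544), down 44.8451 (V=-68.3049). Price -46.2170; hedge Δ=1.0000, bond B=-113.1500.
  t=2,j=2: stock 110.8890 → up 123.0868 (V=9.9368), down 74.2956 (V=-38.8544). Price -2.2610; hedge Δ=1.0000, bond B=-113.1500.
  t=1,j=0: stock 60.3000 → up 66.9330 (V=-46.2170), down 40.4010 (V=-72.7490). Price -52.8500; hedge Δ=1.0000, bond B=-113.1500.
  t=1,j=1: stock 99.9000 → up 110.8890 (V=-2.2610), down 66.9330 (V=-46.2170). Price -13.2500; hedge Δ=1.0000, bond B=-113.1500.
  t=0,j=0: stock 90.0000 → up 99.9000 (V=-13.2500), down 60.3000 (V=-52.8500). Price -23.1500; hedge Δ=1.0000, bond B=-113.1500.
Self-financing check: at every node Δ·S+B equals the discounted successor values.

(0,0): Delta=1.0000 Bond=-113.1500
(1,0): Delta=1.0000 Bond=-113.1500
(1,1): Delta=1.0000 Bond=-113.1500
(2,0): Delta=1.0000 Bond=-113.1500
(2,1): Delta=1.0000 Bond=-113.1500
(2,2): Delta=1.0000 Bond=-113.1500
(3,0): Delta=1.0000 Bond=-113.1500
(3,1): Delta=1.0000 Bond=-113.1500
(3,2): Delta=1.0000 Bond=-113.1500
(3,3): Delta=1.0000 Bond=-113.1500
V0=-23.1500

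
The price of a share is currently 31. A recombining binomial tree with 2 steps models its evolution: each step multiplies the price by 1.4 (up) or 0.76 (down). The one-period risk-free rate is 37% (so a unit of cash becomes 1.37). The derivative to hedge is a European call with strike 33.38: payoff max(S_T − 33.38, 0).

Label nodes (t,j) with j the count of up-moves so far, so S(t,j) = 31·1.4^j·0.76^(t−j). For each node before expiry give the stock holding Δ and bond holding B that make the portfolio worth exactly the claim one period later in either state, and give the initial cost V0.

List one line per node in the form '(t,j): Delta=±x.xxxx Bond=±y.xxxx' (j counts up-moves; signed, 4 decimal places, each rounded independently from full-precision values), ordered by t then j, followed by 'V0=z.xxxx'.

The replicating-portfolio and risk-neutral prices coincide; use p* = (1.37−0.76)/(1.4−0.76) = 0.9531 for the latter.
Terminal values V(2,·): V(2,0)=0.0000, V(2,1)=0.0000, V(2,2)=27.3800
  t=1,j=0: stock 23.5600 → up 32.9840 (V=0.0000), down 17.9056 (V=0.0000). Price 0.0000; hedge Δ=0.0000, bond B=0.0000.
  t=1,j=1: stock 43.4000 → up 60.7600 (V=27.3800), down 32.9840 (V=0.0000). Price 19.0486; hedge Δ=0.9857, bond B=-23.7327.
  t=0,j=0: stock 31.0000 → up 43.4000 (V=19.0486), down 23.5600 (V=0.0000). Price 13.2523; hedge Δ=0.9601, bond B=-16.5111.
Root portfolio cost Δ·31+B reproduces V0=13.2523.

(0,0): Delta=0.9601 Bond=-16.5111
(1,0): Delta=0.0000 Bond=0.0000
(1,1): Delta=0.9857 Bond=-23.7327
V0=13.2523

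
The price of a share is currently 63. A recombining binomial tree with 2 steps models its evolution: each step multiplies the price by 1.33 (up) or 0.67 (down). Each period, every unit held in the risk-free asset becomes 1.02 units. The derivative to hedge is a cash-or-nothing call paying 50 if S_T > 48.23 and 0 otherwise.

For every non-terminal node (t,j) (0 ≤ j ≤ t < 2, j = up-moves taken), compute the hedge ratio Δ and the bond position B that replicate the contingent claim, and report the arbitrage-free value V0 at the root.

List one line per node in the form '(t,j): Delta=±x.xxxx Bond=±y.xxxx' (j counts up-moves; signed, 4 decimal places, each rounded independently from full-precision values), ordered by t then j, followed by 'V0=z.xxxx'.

(0,0): Delta=0.5537 Bond=2.5706
(1,0): Delta=1.7948 Bond=-49.7623
(1,1): Delta=0.0000 Bond=49.0196
V0=37.4560

Since d<R<u, set p* = (R−d)/(u−d) = 0.5303; price each node as the discounted p*-expectation of its children.
Terminal values V(2,·): V(2,0)=0.0000, V(2,1)=50.0000, V(2,2)=50.0000
  t=1,j=0: stock 42.2100 → up 56.1393 (V=50.0000), down 28.2807 (V=0.0000). Price 25.9952; hedge Δ=1.7948, bond B=-49.7623.
  t=1,j=1: stock 83.7900 → up 111.4407 (V=50.0000), down 56.1393 (V=50.0000). Price 49.0196; hedge Δ=0.0000, bond B=49.0196.
  t=0,j=0: stock 63.0000 → up 83.7900 (V=49.0196), down 42.2100 (V=25.9952). Price 37.4560; hedge Δ=0.5537, bond B=2.5706.
Check: Δ(0,0)·S0 + B(0,0) = 37.4560 = V0.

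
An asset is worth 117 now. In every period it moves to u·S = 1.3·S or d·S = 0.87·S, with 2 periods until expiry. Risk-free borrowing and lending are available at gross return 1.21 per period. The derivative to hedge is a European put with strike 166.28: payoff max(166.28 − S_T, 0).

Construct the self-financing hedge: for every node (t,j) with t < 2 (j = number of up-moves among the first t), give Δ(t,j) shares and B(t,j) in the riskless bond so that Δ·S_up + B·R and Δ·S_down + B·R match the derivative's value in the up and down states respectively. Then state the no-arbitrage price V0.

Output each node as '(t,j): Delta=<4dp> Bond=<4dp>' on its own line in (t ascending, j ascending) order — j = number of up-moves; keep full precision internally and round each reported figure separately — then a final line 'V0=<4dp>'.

(0,0): Delta=-0.5915 Bond=79.2069
(1,0): Delta=-1.0000 Bond=137.4215
(1,1): Delta=-0.5191 Bond=84.8336
V0=10.0013

No-arbitrage ⇒ martingale measure with p* = (R−d)/(u−d) = 0.7907.
Terminal payoffs: V(2,0)=77.7227, V(2,1)=33.9530, V(2,2)=0.0000
Node (1,0) S=101.7900: V=(p*·33.9530+(1−p*)·77.7227)/1.21=35.6315; Δ=(33.9530−77.7227)/(132.3270−88.5573)=-1.0000; B=V−Δ·S=137.4215
Node (1,1) S=152.1000: V=(p*·0.0000+(1−p*)·33.9530)/1.21=5.8731; Δ=(0.0000−33.9530)/(197.7300−132.3270)=-0.5191; B=V−Δ·S=84.8336
Node (0,0) S=117.0000: V=(p*·5.8731+(1−p*)·35.6315)/1.21=10.0013; Δ=(5.8731−35.6315)/(152.1000−101.7900)=-0.5915; B=V−Δ·S=79.2069
The time-0 hedge costs 10.0013, which is the no-arbitrage price.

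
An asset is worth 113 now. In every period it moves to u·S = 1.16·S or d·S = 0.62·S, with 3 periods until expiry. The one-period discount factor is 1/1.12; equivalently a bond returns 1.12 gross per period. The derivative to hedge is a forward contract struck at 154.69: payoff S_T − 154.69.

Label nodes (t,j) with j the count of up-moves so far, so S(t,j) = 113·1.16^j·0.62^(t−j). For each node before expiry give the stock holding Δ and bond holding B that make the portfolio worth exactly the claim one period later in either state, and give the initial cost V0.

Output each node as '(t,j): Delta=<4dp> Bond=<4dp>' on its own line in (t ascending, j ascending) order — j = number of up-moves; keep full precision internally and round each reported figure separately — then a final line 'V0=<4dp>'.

Since d<R<u, set p* = (R−d)/(u−d) = 0.9259; price each node as the discounted p*-expectation of its children.
At expiry t=3: V(3,0)=-127.7589, V(3,1)=-104.3028, V(3,2)=-60.4173, V(3,3)=21.6912
(2,0): S=43.4372. Δ = (V_up−V_dn)/(S_up−S_dn) = (-104.3028−-127.7589)/(50.3872−26.9311) = 1.0000. V = [p*·-104.3028 + (1−p*)·-127.7589]/1.12 = -94.6789. B = V − Δ·S = -138.1161.
(2,1): S=81.2696. Δ = (V_up−V_dn)/(S_up−S_dn) = (-60.4173−-104.3028)/(94.2727−50.3872) = 1.0000. V = [p*·-60.4173 + (1−p*)·-104.3028]/1.12 = -56.8465. B = V − Δ·S = -138.1161.
(2,2): S=152.0528. Δ = (V_up−V_dn)/(S_up−S_dn) = (21.6912−-60.4173)/(176.3812−94.2727) = 1.0000. V = [p*·21.6912 + (1−p*)·-60.4173]/1.12 = 13.9367. B = V − Δ·S = -138.1161.
(1,0): S=70.0600. Δ = (V_up−V_dn)/(S_up−S_dn) = (-56.8465−-94.6789)/(81.2696−43.4372) = 1.0000. V = [p*·-56.8465 + (1−p*)·-94.6789]/1.12 = -53.2579. B = V − Δ·S = -123.3179.
(1,1): S=131.0800. Δ = (V_up−V_dn)/(S_up−S_dn) = (13.9367−-56.8465)/(152.0528−81.2696) = 1.0000. V = [p*·13.9367 + (1−p*)·-56.8465]/1.12 = 7.7621. B = V − Δ·S = -123.3179.
(0,0): S=113.0000. Δ = (V_up−V_dn)/(S_up−S_dn) = (7.7621−-53.2579)/(131.0800−70.0600) = 1.0000. V = [p*·7.7621 + (1−p*)·-53.2579]/1.12 = 2.8947. B = V − Δ·S = -110.1053.
Root portfolio cost Δ·113+B reproduces V0=2.8947.

(0,0): Delta=1.0000 Bond=-110.1053
(1,0): Delta=1.0000 Bond=-123.3179
(1,1): Delta=1.0000 Bond=-123.3179
(2,0): Delta=1.0000 Bond=-138.1161
(2,1): Delta=1.0000 Bond=-138.1161
(2,2): Delta=1.0000 Bond=-138.1161
V0=2.8947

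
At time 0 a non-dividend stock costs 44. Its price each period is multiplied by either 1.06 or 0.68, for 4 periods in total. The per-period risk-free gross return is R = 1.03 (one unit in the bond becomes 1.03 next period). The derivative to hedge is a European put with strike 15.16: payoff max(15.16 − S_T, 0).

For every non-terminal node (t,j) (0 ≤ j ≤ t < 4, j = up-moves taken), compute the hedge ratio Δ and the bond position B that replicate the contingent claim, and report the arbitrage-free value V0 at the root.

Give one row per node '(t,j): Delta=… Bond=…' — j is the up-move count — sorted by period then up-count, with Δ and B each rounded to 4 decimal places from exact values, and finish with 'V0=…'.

(0,0): Delta=-0.0006 Bond=0.0278
(1,0): Delta=-0.0087 Bond=0.2702
(1,1): Delta=-0.0002 Bond=0.0079
(2,0): Delta=-0.1094 Bond=2.3267
(2,1): Delta=-0.0031 Bond=0.1027
(2,2): Delta=0.0000 Bond=0.0000
(3,0): Delta=-1.0000 Bond=14.7184
(3,1): Delta=-0.0604 Bond=1.3403
(3,2): Delta=0.0000 Bond=0.0000
(3,3): Delta=0.0000 Bond=0.0000
V0=0.0010

Since d<R<u, set p* = (R−d)/(u−d) = 0.9211; price each node as the discounted p*-expectation of its children.
Payoff layer (t=4): V(4,0)=5.7522, V(4,1)=0.4949, V(4,2)=0.0000, V(4,3)=0.0000, V(4,4)=0.0000
(3,0): S=13.8350. Δ = (V_up−V_dn)/(S_up−S_dn) = (0.4949−5.7522)/(14.6651−9.4078) = -1.0000. V = [p*·0.4949 + (1−p*)·5.7522]/1.03 = 0.8834. B = V − Δ·S = 14.7184.
(3,1): S=21.5663. Δ = (V_up−V_dn)/(S_up−S_dn) = (0.0000−0.4949)/(22.8603−14.6651) = -0.0604. V = [p*·0.0000 + (1−p*)·0.4949]/1.03 = 0.0379. B = V − Δ·S = 1.3403.
(3,2): S=33.6181. Δ = (V_up−V_dn)/(S_up−S_dn) = (0.0000−0.0000)/(35.6352−22.8603) = 0.0000. V = [p*·0.0000 + (1−p*)·0.0000]/1.03 = 0.0000. B = V − Δ·S = 0.0000.
(3,3): S=52.4047. Δ = (V_up−V_dn)/(S_up−S_dn) = (0.0000−0.0000)/(55.5490−35.6352) = 0.0000. V = [p*·0.0000 + (1−p*)·0.0000]/1.03 = 0.0000. B = V − Δ·S = 0.0000.
(2,0): S=20.3456. Δ = (V_up−V_dn)/(S_up−S_dn) = (0.0379−0.8834)/(21.5663−13.8350) = -0.1094. V = [p*·0.0379 + (1−p*)·0.8834]/1.03 = 0.1016. B = V − Δ·S = 2.3267.
(2,1): S=31.7152. Δ = (V_up−V_dn)/(S_up−S_dn) = (0.0000−0.0379)/(33.6181−21.5663) = -0.0031. V = [p*·0.0000 + (1−p*)·0.0379]/1.03 = 0.0029. B = V − Δ·S = 0.1027.
(2,2): S=49.4384. Δ = (V_up−V_dn)/(S_up−S_dn) = (0.0000−0.0000)/(52.4047−33.6181) = 0.0000. V = [p*·0.0000 + (1−p*)·0.0000]/1.03 = 0.0000. B = V − Δ·S = 0.0000.
(1,0): S=29.9200. Δ = (V_up−V_dn)/(S_up−S_dn) = (0.0029−0.1016)/(31.7152−20.3456) = -0.0087. V = [p*·0.0029 + (1−p*)·0.1016]/1.03 = 0.0104. B = V − Δ·S = 0.2702.
(1,1): S=46.6400. Δ = (V_up−V_dn)/(S_up−S_dn) = (0.0000−0.0029)/(49.4384−31.7152) = -0.0002. V = [p*·0.0000 + (1−p*)·0.0029]/1.03 = 0.0002. B = V − Δ·S = 0.0079.
(0,0): S=44.0000. Δ = (V_up−V_dn)/(S_up−S_dn) = (0.0002−0.0104)/(46.6400−29.9200) = -0.0006. V = [p*·0.0002 + (1−p*)·0.0104]/1.03 = 0.0010. B = V − Δ·S = 0.0278.
Check: Δ(0,0)·S0 + B(0,0) = 0.0010 = V0.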